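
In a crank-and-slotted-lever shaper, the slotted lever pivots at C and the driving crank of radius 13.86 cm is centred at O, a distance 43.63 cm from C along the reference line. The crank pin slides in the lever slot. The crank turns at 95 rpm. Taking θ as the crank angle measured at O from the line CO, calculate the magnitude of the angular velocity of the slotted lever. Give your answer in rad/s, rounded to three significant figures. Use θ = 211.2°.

3.05

ω = 9.948 rad/s (from 95 rpm).
Crank pin A relative to C: A = (d + r cosθ, r sinθ); lever angle φ = atan2(r sinθ, d + r cosθ).
Differentiating tanφ: φ̇ = rω(d cosθ + r)/(d² + r² + 2dr cosθ).
d² + r² + 2dr cosθ = |CA|² = 0.106118 m²;  d cosθ + r = -0.2346 m.
|ω_lever| = |0.1386·9.948·-0.2346| / 0.106118 = 3.0482 rad/s.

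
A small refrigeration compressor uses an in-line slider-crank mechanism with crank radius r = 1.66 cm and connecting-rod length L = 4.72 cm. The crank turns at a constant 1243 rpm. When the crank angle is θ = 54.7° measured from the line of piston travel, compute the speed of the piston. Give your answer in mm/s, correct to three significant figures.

ω = 2π·1243/60 = 130.2 rad/s
For an in-line slider-crank, x = r cosθ + √(L² − r² sin²θ), so v = −rω sinθ·[1 + r cosθ/√(L² − r² sin²θ)].
With r = 0.0166 m, L = 0.0472 m, θ = 54.7°: √(L² − r² sin²θ) = 0.045214 m.
v = −0.0166·130.2·0.81614·[1 + 0.0166·0.57786/0.045214] = -2.1376 m/s.
|v| = 2.1376 m/s = 2137.6 mm/s.

2140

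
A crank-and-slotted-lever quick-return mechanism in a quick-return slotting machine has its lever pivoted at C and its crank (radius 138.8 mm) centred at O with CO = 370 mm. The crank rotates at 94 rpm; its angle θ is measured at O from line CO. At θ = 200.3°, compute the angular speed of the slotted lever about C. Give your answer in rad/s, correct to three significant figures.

4.75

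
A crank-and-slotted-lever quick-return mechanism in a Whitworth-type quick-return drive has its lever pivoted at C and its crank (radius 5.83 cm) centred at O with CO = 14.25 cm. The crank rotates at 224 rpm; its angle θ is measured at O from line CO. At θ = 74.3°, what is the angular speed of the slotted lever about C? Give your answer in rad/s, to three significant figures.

4.70

ω = 23.46 rad/s (from 224 rpm).
Crank pin A relative to C: A = (d + r cosθ, r sinθ); lever angle φ = atan2(r sinθ, d + r cosθ).
Differentiating tanφ: φ̇ = rω(d cosθ + r)/(d² + r² + 2dr cosθ).
d² + r² + 2dr cosθ = |CA|² = 0.0282013 m²;  d cosθ + r = +0.096861 m.
|ω_lever| = |0.0583·23.46·+0.096861| / 0.0282013 = 4.697 rad/s.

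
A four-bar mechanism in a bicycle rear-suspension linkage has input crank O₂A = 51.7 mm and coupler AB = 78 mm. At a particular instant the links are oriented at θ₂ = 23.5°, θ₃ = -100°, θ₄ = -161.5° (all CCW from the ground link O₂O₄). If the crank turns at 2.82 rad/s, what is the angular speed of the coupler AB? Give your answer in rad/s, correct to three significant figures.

ω₂ = 2.82 rad/s
Differentiating the loop-closure r₂e^{iθ₂}+r₃e^{iθ₃}=r₁+r₄e^{iθ₄} gives r₂ω₂e^{iθ₂}+r₃ω₃e^{iθ₃}=r₄ω₄e^{iθ₄}.
Eliminating the other unknown: ω₃ = r₂ω₂ sin(θ₄−θ₂) / [r₃ sin(θ₃−θ₄)].
Numerator sine = +0.08716; denominator sine = +0.87882.
Result = 0.0517·2.82·(+0.08716) / (0.078·(+0.87882)) = +0.18537 rad/s; magnitude 0.18537 rad/s.

0.185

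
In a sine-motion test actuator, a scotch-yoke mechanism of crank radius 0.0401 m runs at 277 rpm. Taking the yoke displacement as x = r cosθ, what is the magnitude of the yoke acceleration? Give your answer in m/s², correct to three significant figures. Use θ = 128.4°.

ω = 29.01 rad/s (from 277 rpm).
x = r cosθ ⇒ ẍ = −rω² cosθ (ω constant).
|a| = rω²|cosθ| = 0.0401·(29.01)²·|cos 128.4°| = 20.958 m/s².

21.0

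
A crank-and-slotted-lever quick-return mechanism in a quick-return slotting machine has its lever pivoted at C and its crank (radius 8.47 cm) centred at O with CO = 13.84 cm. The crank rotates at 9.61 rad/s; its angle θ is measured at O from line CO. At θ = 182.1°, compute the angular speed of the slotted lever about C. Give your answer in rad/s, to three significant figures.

15.0

ω = 9.61 rad/s
Crank pin A relative to C: A = (d + r cosθ, r sinθ); lever angle φ = atan2(r sinθ, d + r cosθ).
Differentiating tanφ: φ̇ = rω(d cosθ + r)/(d² + r² + 2dr cosθ).
d² + r² + 2dr cosθ = |CA|² = 0.00289944 m²;  d cosθ + r = -0.053607 m.
|ω_lever| = |0.0847·9.61·-0.053607| / 0.00289944 = 15.049 rad/s.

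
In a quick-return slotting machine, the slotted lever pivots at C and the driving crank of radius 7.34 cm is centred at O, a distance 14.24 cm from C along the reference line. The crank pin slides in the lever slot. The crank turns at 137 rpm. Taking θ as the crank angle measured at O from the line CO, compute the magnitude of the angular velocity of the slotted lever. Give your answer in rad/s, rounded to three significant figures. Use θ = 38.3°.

ω = 14.35 rad/s (from 137 rpm).
Crank pin A relative to C: A = (d + r cosθ, r sinθ); lever angle φ = atan2(r sinθ, d + r cosθ).
Differentiating tanφ: φ̇ = rω(d cosθ + r)/(d² + r² + 2dr cosθ).
d² + r² + 2dr cosθ = |CA|² = 0.0420705 m²;  d cosθ + r = +0.18515 m.
|ω_lever| = |0.0734·14.35·+0.18515| / 0.0420705 = 4.6344 rad/s.

4.63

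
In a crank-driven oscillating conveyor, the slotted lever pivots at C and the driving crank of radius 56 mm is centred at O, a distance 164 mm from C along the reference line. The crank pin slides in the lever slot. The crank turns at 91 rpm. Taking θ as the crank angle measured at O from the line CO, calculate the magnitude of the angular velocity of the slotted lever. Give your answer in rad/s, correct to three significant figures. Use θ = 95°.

0.783

ω = 9.529 rad/s (from 91 rpm).
Crank pin A relative to C: A = (d + r cosθ, r sinθ); lever angle φ = atan2(r sinθ, d + r cosθ).
Differentiating tanφ: φ̇ = rω(d cosθ + r)/(d² + r² + 2dr cosθ).
d² + r² + 2dr cosθ = |CA|² = 0.0284311 m²;  d cosθ + r = +0.041706 m.
|ω_lever| = |0.056·9.529·+0.041706| / 0.0284311 = 0.78283 rad/s.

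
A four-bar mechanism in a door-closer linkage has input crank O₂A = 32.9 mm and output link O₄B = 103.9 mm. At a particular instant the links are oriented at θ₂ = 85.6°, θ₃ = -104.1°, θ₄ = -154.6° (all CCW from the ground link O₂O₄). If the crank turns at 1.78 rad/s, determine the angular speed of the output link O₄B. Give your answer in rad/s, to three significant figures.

ω₂ = 1.78 rad/s
Differentiating the loop-closure r₂e^{iθ₂}+r₃e^{iθ₃}=r₁+r₄e^{iθ₄} gives r₂ω₂e^{iθ₂}+r₃ω₃e^{iθ₃}=r₄ω₄e^{iθ₄}.
Eliminating the other unknown: ω₄ = r₂ω₂ sin(θ₂−θ₃) / [r₄ sin(θ₄−θ₃)].
Numerator sine = -0.16849; denominator sine = -0.77162.
Result = 0.0329·1.78·(-0.16849) / (0.1039·(-0.77162)) = +0.12307 rad/s; magnitude 0.12307 rad/s.

0.123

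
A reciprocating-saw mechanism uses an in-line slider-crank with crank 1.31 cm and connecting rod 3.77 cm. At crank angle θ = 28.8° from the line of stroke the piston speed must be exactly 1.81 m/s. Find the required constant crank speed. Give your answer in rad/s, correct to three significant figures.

219

For an in-line slider-crank, |v_piston| = rω|sinθ|·[1 + r cosθ/√(L² − r² sin²θ)].
With r = 0.0131 m, L = 0.0377 m, θ = 28.8°: the bracketed kinematic factor |dx/dθ| = 0.0082602 m.
ω = v/|dx/dθ| = 1.81/0.0082602 = 219.12 rad/s.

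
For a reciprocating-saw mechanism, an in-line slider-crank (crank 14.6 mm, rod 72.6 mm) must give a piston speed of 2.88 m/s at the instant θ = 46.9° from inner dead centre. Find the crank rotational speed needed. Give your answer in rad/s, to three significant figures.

237

For an in-line slider-crank, |v_piston| = rω|sinθ|·[1 + r cosθ/√(L² − r² sin²θ)].
With r = 0.0146 m, L = 0.0726 m, θ = 46.9°: the bracketed kinematic factor |dx/dθ| = 0.012141 m.
ω = v/|dx/dθ| = 2.88/0.012141 = 237.21 rad/s.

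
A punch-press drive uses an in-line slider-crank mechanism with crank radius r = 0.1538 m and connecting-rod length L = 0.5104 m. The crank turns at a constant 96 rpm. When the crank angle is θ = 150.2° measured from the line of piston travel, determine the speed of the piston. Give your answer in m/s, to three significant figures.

0.565

ω = 2π·96/60 = 10.05 rad/s
For an in-line slider-crank, x = r cosθ + √(L² − r² sin²θ), so v = −rω sinθ·[1 + r cosθ/√(L² − r² sin²θ)].
With r = 0.1538 m, L = 0.5104 m, θ = 150.2°: √(L² − r² sin²θ) = 0.50464 m.
v = −0.1538·10.05·0.49697·[1 + 0.1538·-0.86777/0.50464] = -0.56519 m/s.
|v| = 0.56519 m/s.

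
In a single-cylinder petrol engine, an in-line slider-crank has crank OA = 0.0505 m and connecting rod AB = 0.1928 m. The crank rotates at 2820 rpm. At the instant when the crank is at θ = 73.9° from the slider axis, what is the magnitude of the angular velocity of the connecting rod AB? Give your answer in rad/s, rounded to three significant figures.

ω = 295.3 rad/s (converted from 2820 rpm).
The rod makes angle φ with the slider axis where L sinφ = r sinθ; differentiating, L cosφ·φ̇ = r ω cosθ.
L cosφ = √(L² − r² sin²θ) = 0.1866 m.
|ω_rod| = r ω |cosθ| / √(L² − r² sin²θ) = 0.0505·295.3·0.27731/0.1866 = 22.164 rad/s.

22.2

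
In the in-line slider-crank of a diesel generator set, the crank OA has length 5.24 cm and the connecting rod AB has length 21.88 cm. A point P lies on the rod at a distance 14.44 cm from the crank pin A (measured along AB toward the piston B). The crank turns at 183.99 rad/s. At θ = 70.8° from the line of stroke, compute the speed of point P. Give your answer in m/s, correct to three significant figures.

ω = 184 rad/s.  Crank-pin speed |V_A| = rω = 9.6411 m/s, perpendicular to OA.
Rod angle: sinφ = −(r/L) sinθ ⇒ φ = -13.072°; ω_rod = −rω cosθ/√(L²−r²sin²θ) = -14.876 rad/s.
V_P = V_A + ω_rod × AP, with AP = 0.1444 m along the rod.
Components: V_Px = −rω sinθ − a·ω_rod·sinφ = -9.5906 m/s;  V_Py = rω cosθ + a·ω_rod·cosφ = +1.0781 m/s.
|V_P| = √(V_Px² + V_Py²) = 9.6511 m/s.

9.65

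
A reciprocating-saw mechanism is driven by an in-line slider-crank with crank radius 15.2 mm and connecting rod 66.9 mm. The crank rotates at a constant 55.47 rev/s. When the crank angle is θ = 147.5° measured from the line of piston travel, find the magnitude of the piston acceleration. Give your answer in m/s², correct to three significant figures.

1370

ω = 2π·55.5 = 348.5 rad/s
x(θ) = r cosθ + √(L² − r² sin²θ); with ω constant, a = ω²·d²x/dθ².
d²x/dθ² = −r cosθ − r²(cos2θ)/√u − r⁴ sin²2θ/(4u^{3/2}),  u = L² − r² sin²θ = 0.00440891 m².
Substituting r = 0.0152 m, L = 0.0669 m, θ = 147.5°: d²x/dθ² = +0.011312 m.
a = ω²·d²x/dθ² = (348.5)²·(+0.011312) = +1374 m/s²;  |a| = 1374 m/s².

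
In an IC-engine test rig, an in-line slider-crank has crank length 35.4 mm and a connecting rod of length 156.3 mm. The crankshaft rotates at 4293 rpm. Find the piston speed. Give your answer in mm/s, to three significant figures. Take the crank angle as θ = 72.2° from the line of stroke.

ω = 2π·4293/60 = 449.6 rad/s
For an in-line slider-crank, x = r cosθ + √(L² − r² sin²θ), so v = −rω sinθ·[1 + r cosθ/√(L² − r² sin²θ)].
With r = 0.0354 m, L = 0.1563 m, θ = 72.2°: √(L² − r² sin²θ) = 0.15262 m.
v = −0.0354·449.6·0.95213·[1 + 0.0354·0.30570/0.15262] = -16.227 m/s.
|v| = 16.227 m/s = 16227 mm/s.

16200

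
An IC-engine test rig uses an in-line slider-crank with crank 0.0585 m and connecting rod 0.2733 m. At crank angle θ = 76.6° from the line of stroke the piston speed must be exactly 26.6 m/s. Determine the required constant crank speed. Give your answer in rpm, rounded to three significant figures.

4250

For an in-line slider-crank, |v_piston| = rω|sinθ|·[1 + r cosθ/√(L² − r² sin²θ)].
With r = 0.0585 m, L = 0.2733 m, θ = 76.6°: the bracketed kinematic factor |dx/dθ| = 0.059794 m.
ω = v/|dx/dθ| = 26.6/0.059794 = 444.86 rad/s.
N = 60ω/(2π) = 4248.1 rpm.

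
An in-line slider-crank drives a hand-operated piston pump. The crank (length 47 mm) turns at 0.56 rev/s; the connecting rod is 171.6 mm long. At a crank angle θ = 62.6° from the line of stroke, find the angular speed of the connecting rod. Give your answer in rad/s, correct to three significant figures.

ω = 3.519 rad/s (converted from 0.56 rev/s).
The rod makes angle φ with the slider axis where L sinφ = r sinθ; differentiating, L cosφ·φ̇ = r ω cosθ.
L cosφ = √(L² − r² sin²θ) = 0.16645 m.
|ω_rod| = r ω |cosθ| / √(L² − r² sin²θ) = 0.047·3.519·0.46020/0.16645 = 0.45723 rad/s.

0.457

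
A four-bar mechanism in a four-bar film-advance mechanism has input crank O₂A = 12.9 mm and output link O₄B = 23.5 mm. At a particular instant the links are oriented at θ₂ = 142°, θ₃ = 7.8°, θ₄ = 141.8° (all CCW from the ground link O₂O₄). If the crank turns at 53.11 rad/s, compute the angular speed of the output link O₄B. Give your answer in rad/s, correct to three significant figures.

ω₂ = 53.11 rad/s
Differentiating the loop-closure r₂e^{iθ₂}+r₃e^{iθ₃}=r₁+r₄e^{iθ₄} gives r₂ω₂e^{iθ₂}+r₃ω₃e^{iθ₃}=r₄ω₄e^{iθ₄}.
Eliminating the other unknown: ω₄ = r₂ω₂ sin(θ₂−θ₃) / [r₄ sin(θ₄−θ₃)].
Numerator sine = +0.71691; denominator sine = +0.71934.
Result = 0.0129·53.11·(+0.71691) / (0.0235·(+0.71934)) = +29.056 rad/s; magnitude 29.056 rad/s.

29.1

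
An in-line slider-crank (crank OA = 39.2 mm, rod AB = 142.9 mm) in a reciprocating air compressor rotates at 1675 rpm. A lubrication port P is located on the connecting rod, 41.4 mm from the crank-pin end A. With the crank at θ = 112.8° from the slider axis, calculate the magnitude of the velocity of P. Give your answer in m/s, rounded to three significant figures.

ω = 175.4 rad/s.  Crank-pin speed |V_A| = rω = 6.8759 m/s, perpendicular to OA.
Rod angle: sinφ = −(r/L) sinθ ⇒ φ = -14.648°; ω_rod = −rω cosθ/√(L²−r²sin²θ) = +19.272 rad/s.
V_P = V_A + ω_rod × AP, with AP = 0.0414 m along the rod.
Components: V_Px = −rω sinθ − a·ω_rod·sinφ = -6.1369 m/s;  V_Py = rω cosθ + a·ω_rod·cosφ = -1.8926 m/s.
|V_P| = √(V_Px² + V_Py²) = 6.4221 m/s.

6.42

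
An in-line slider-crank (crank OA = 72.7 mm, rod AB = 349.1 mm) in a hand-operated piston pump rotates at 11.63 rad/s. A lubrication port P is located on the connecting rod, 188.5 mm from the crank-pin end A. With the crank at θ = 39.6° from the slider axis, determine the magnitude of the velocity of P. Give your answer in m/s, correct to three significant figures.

0.658

ω = 11.63 rad/s.  Crank-pin speed |V_A| = rω = 0.8455 m/s, perpendicular to OA.
Rod angle: sinφ = −(r/L) sinθ ⇒ φ = -7.628°; ω_rod = −rω cosθ/√(L²−r²sin²θ) = -1.8828 rad/s.
V_P = V_A + ω_rod × AP, with AP = 0.1885 m along the rod.
Components: V_Px = −rω sinθ − a·ω_rod·sinφ = -0.58605 m/s;  V_Py = rω cosθ + a·ω_rod·cosφ = +0.2997 m/s.
|V_P| = √(V_Px² + V_Py²) = 0.65824 m/s.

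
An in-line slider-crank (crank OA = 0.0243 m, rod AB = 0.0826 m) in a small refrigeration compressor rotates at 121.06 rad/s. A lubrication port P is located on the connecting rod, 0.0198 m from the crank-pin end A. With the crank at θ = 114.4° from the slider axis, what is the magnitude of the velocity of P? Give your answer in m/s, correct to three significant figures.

ω = 121.1 rad/s.  Crank-pin speed |V_A| = rω = 2.9418 m/s, perpendicular to OA.
Rod angle: sinφ = −(r/L) sinθ ⇒ φ = -15.540°; ω_rod = −rω cosθ/√(L²−r²sin²θ) = +15.271 rad/s.
V_P = V_A + ω_rod × AP, with AP = 0.0198 m along the rod.
Components: V_Px = −rω sinθ − a·ω_rod·sinφ = -2.598 m/s;  V_Py = rω cosθ + a·ω_rod·cosφ = -0.92395 m/s.
|V_P| = √(V_Px² + V_Py²) = 2.7574 m/s.

2.76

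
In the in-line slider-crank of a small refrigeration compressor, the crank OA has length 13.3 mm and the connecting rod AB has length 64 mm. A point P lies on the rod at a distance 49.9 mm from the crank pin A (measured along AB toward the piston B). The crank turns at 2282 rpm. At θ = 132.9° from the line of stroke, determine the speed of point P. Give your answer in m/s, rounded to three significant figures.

2.12

ω = 239 rad/s.  Crank-pin speed |V_A| = rω = 3.1783 m/s, perpendicular to OA.
Rod angle: sinφ = −(r/L) sinθ ⇒ φ = -8.756°; ω_rod = −rω cosθ/√(L²−r²sin²θ) = +34.204 rad/s.
V_P = V_A + ω_rod × AP, with AP = 0.0499 m along the rod.
Components: V_Px = −rω sinθ − a·ω_rod·sinφ = -2.0684 m/s;  V_Py = rω cosθ + a·ω_rod·cosφ = -0.47665 m/s.
|V_P| = √(V_Px² + V_Py²) = 2.1226 m/s.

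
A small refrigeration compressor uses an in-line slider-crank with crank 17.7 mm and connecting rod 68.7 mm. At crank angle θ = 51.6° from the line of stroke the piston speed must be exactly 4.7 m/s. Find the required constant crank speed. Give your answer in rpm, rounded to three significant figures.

For an in-line slider-crank, |v_piston| = rω|sinθ|·[1 + r cosθ/√(L² − r² sin²θ)].
With r = 0.0177 m, L = 0.0687 m, θ = 51.6°: the bracketed kinematic factor |dx/dθ| = 0.016138 m.
ω = v/|dx/dθ| = 4.7/0.016138 = 291.24 rad/s.
N = 60ω/(2π) = 2781.1 rpm.

2780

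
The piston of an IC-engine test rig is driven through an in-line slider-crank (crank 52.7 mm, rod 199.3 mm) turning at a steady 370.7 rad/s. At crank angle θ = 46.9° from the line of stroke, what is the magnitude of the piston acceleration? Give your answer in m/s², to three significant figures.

4850

ω = 370.7 rad/s
x(θ) = r cosθ + √(L² − r² sin²θ); with ω constant, a = ω²·d²x/dθ².
d²x/dθ² = −r cosθ − r²(cos2θ)/√u − r⁴ sin²2θ/(4u^{3/2}),  u = L² − r² sin²θ = 0.0382398 m².
Substituting r = 0.0527 m, L = 0.1993 m, θ = 46.9°: d²x/dθ² = -0.035324 m.
a = ω²·d²x/dθ² = (370.7)²·(-0.035324) = -4854.2 m/s²;  |a| = 4854.2 m/s².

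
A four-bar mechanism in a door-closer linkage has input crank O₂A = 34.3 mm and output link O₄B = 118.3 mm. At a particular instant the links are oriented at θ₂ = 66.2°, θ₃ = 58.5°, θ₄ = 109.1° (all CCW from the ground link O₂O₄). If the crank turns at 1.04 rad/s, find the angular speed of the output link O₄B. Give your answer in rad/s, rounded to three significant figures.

0.0523

ω₂ = 1.04 rad/s
Differentiating the loop-closure r₂e^{iθ₂}+r₃e^{iθ₃}=r₁+r₄e^{iθ₄} gives r₂ω₂e^{iθ₂}+r₃ω₃e^{iθ₃}=r₄ω₄e^{iθ₄}.
Eliminating the other unknown: ω₄ = r₂ω₂ sin(θ₂−θ₃) / [r₄ sin(θ₄−θ₃)].
Numerator sine = +0.13399; denominator sine = +0.77273.
Result = 0.0343·1.04·(+0.13399) / (0.1183·(+0.77273)) = +0.052284 rad/s; magnitude 0.052284 rad/s.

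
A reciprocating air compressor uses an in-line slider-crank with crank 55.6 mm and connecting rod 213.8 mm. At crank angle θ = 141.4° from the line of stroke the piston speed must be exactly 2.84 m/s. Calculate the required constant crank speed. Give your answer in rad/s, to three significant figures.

For an in-line slider-crank, |v_piston| = rω|sinθ|·[1 + r cosθ/√(L² − r² sin²θ)].
With r = 0.0556 m, L = 0.2138 m, θ = 141.4°: the bracketed kinematic factor |dx/dθ| = 0.027543 m.
ω = v/|dx/dθ| = 2.84/0.027543 = 103.11 rad/s.

103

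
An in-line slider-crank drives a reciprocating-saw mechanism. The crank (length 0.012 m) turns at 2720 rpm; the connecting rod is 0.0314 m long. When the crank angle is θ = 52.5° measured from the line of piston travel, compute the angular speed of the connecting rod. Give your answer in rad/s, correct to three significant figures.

69.5

ω = 284.8 rad/s (converted from 2720 rpm).
The rod makes angle φ with the slider axis where L sinφ = r sinθ; differentiating, L cosφ·φ̇ = r ω cosθ.
L cosφ = √(L² − r² sin²θ) = 0.029922 m.
|ω_rod| = r ω |cosθ| / √(L² − r² sin²θ) = 0.012·284.8·0.60876/0.029922 = 69.54 rad/s.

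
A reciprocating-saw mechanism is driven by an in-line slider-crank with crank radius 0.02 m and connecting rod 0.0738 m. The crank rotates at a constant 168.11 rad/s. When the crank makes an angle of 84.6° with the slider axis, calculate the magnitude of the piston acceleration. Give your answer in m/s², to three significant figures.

103

ω = 168.1 rad/s
x(θ) = r cosθ + √(L² − r² sin²θ); with ω constant, a = ω²·d²x/dθ².
d²x/dθ² = −r cosθ − r²(cos2θ)/√u − r⁴ sin²2θ/(4u^{3/2}),  u = L² − r² sin²θ = 0.00504998 m².
Substituting r = 0.02 m, L = 0.0738 m, θ = 84.6°: d²x/dθ² = +0.003643 m.
a = ω²·d²x/dθ² = (168.1)²·(+0.003643) = +102.95 m/s²;  |a| = 102.95 m/s².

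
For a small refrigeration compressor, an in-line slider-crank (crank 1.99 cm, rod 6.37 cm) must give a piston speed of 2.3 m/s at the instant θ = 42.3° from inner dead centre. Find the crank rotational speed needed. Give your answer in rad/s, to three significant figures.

For an in-line slider-crank, |v_piston| = rω|sinθ|·[1 + r cosθ/√(L² − r² sin²θ)].
With r = 0.0199 m, L = 0.0637 m, θ = 42.3°: the bracketed kinematic factor |dx/dθ| = 0.016558 m.
ω = v/|dx/dθ| = 2.3/0.016558 = 138.9 rad/s.

139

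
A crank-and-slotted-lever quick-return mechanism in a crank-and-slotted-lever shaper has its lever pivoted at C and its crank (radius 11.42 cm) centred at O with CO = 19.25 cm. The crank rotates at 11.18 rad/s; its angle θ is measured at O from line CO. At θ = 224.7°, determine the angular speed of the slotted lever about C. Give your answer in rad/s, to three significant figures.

1.53

ω = 11.18 rad/s
Crank pin A relative to C: A = (d + r cosθ, r sinθ); lever angle φ = atan2(r sinθ, d + r cosθ).
Differentiating tanφ: φ̇ = rω(d cosθ + r)/(d² + r² + 2dr cosθ).
d² + r² + 2dr cosθ = |CA|² = 0.0188462 m²;  d cosθ + r = -0.022629 m.
|ω_lever| = |0.1142·11.18·-0.022629| / 0.0188462 = 1.533 rad/s.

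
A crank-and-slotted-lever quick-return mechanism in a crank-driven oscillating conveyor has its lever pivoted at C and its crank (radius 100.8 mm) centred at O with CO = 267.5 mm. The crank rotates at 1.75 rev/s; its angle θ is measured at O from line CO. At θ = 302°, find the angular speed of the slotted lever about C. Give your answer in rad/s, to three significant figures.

2.44

ω = 11 rad/s (from 1.75 rev/s).
Crank pin A relative to C: A = (d + r cosθ, r sinθ); lever angle φ = atan2(r sinθ, d + r cosθ).
Differentiating tanφ: φ̇ = rω(d cosθ + r)/(d² + r² + 2dr cosθ).
d² + r² + 2dr cosθ = |CA|² = 0.110294 m²;  d cosθ + r = +0.24255 m.
|ω_lever| = |0.1008·11·+0.24255| / 0.110294 = 2.4374 rad/s.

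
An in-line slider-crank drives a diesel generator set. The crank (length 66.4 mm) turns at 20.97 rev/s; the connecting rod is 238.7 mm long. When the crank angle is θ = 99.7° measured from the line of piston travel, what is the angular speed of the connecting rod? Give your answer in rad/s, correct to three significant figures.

ω = 131.8 rad/s (converted from 20.97 rev/s).
The rod makes angle φ with the slider axis where L sinφ = r sinθ; differentiating, L cosφ·φ̇ = r ω cosθ.
L cosφ = √(L² − r² sin²θ) = 0.22955 m.
|ω_rod| = r ω |cosθ| / √(L² − r² sin²θ) = 0.0664·131.8·0.16849/0.22955 = 6.4215 rad/s.

6.42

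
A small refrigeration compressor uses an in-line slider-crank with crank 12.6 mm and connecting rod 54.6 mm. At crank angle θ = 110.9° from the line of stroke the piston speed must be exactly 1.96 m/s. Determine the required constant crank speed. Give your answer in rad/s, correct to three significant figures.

182

For an in-line slider-crank, |v_piston| = rω|sinθ|·[1 + r cosθ/√(L² − r² sin²θ)].
With r = 0.0126 m, L = 0.0546 m, θ = 110.9°: the bracketed kinematic factor |dx/dθ| = 0.010779 m.
ω = v/|dx/dθ| = 1.96/0.010779 = 181.84 rad/s.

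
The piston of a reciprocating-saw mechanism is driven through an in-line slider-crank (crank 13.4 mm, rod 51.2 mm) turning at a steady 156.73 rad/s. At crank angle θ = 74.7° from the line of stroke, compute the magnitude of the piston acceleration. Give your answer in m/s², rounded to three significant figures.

ω = 156.7 rad/s
x(θ) = r cosθ + √(L² − r² sin²θ); with ω constant, a = ω²·d²x/dθ².
d²x/dθ² = −r cosθ − r²(cos2θ)/√u − r⁴ sin²2θ/(4u^{3/2}),  u = L² − r² sin²θ = 0.00245438 m².
Substituting r = 0.0134 m, L = 0.0512 m, θ = 74.7°: d²x/dθ² = -0.00043339 m.
a = ω²·d²x/dθ² = (156.7)²·(-0.00043339) = -10.646 m/s²;  |a| = 10.646 m/s².

10.6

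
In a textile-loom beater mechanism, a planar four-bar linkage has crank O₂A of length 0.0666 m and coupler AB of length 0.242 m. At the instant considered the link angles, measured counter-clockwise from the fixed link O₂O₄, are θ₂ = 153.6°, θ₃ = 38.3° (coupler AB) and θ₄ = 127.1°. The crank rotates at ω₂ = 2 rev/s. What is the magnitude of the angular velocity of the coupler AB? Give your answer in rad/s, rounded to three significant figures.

1.54

ω₂ = 12.57 rad/s (from 2 rev/s).
Differentiating the loop-closure r₂e^{iθ₂}+r₃e^{iθ₃}=r₁+r₄e^{iθ₄} gives r₂ω₂e^{iθ₂}+r₃ω₃e^{iθ₃}=r₄ω₄e^{iθ₄}.
Eliminating the other unknown: ω₃ = r₂ω₂ sin(θ₄−θ₂) / [r₃ sin(θ₃−θ₄)].
Numerator sine = -0.44620; denominator sine = -0.99978.
Result = 0.0666·12.57·(-0.44620) / (0.242·(-0.99978)) = +1.5434 rad/s; magnitude 1.5434 rad/s.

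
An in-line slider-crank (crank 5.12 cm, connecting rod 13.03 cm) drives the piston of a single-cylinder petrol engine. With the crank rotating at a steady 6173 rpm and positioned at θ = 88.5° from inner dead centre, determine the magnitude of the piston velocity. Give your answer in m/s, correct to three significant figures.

33.5

ω = 2π·6173/60 = 646.4 rad/s
For an in-line slider-crank, x = r cosθ + √(L² − r² sin²θ), so v = −rω sinθ·[1 + r cosθ/√(L² − r² sin²θ)].
With r = 0.0512 m, L = 0.1303 m, θ = 88.5°: √(L² − r² sin²θ) = 0.11983 m.
v = −0.0512·646.4·0.99966·[1 + 0.0512·0.02618/0.11983] = -33.456 m/s.
|v| = 33.456 m/s.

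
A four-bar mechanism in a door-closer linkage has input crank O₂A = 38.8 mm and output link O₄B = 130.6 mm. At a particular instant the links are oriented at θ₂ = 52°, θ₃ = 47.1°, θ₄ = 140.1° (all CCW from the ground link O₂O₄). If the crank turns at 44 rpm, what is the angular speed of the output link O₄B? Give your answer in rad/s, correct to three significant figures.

0.117

ω₂ = 4.608 rad/s (from 44 rpm).
Differentiating the loop-closure r₂e^{iθ₂}+r₃e^{iθ₃}=r₁+r₄e^{iθ₄} gives r₂ω₂e^{iθ₂}+r₃ω₃e^{iθ₃}=r₄ω₄e^{iθ₄}.
Eliminating the other unknown: ω₄ = r₂ω₂ sin(θ₂−θ₃) / [r₄ sin(θ₄−θ₃)].
Numerator sine = +0.08542; denominator sine = +0.99863.
Result = 0.0388·4.608·(+0.08542) / (0.1306·(+0.99863)) = +0.11709 rad/s; magnitude 0.11709 rad/s.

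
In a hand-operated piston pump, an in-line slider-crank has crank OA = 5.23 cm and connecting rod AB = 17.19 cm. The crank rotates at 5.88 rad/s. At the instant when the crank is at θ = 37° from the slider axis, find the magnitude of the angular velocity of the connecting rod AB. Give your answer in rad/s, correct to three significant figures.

1.45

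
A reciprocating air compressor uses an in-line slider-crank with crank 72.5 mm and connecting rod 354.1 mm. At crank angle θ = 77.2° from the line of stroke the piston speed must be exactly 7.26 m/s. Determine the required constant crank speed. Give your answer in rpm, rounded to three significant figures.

For an in-line slider-crank, |v_piston| = rω|sinθ|·[1 + r cosθ/√(L² − r² sin²θ)].
With r = 0.0725 m, L = 0.3541 m, θ = 77.2°: the bracketed kinematic factor |dx/dθ| = 0.073971 m.
ω = v/|dx/dθ| = 7.26/0.073971 = 98.146 rad/s.
N = 60ω/(2π) = 937.23 rpm.

937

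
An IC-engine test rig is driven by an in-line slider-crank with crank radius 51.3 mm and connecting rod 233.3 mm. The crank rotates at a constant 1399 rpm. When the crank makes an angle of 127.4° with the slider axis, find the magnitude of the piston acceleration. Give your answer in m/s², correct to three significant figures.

730

ω = 2π·1399/60 = 146.5 rad/s
x(θ) = r cosθ + √(L² − r² sin²θ); with ω constant, a = ω²·d²x/dθ².
d²x/dθ² = −r cosθ − r²(cos2θ)/√u − r⁴ sin²2θ/(4u^{3/2}),  u = L² − r² sin²θ = 0.052768 m².
Substituting r = 0.0513 m, L = 0.2333 m, θ = 127.4°: d²x/dθ² = +0.034029 m.
a = ω²·d²x/dθ² = (146.5)²·(+0.034029) = +730.37 m/s²;  |a| = 730.37 m/s².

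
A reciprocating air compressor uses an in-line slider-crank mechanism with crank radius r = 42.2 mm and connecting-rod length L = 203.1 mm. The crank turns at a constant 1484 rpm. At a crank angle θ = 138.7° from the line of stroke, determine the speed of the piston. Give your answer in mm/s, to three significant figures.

3650

ω = 2π·1484/60 = 155.4 rad/s
For an in-line slider-crank, x = r cosθ + √(L² − r² sin²θ), so v = −rω sinθ·[1 + r cosθ/√(L² − r² sin²θ)].
With r = 0.0422 m, L = 0.2031 m, θ = 138.7°: √(L² − r² sin²θ) = 0.20118 m.
v = −0.0422·155.4·0.66000·[1 + 0.0422·-0.75126/0.20118] = -3.6462 m/s.
|v| = 3.6462 m/s = 3646.2 mm/s.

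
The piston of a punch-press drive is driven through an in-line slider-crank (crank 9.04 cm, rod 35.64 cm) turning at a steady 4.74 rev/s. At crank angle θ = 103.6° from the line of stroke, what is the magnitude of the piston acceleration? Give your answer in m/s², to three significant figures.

ω = 2π·4.74 = 29.78 rad/s
x(θ) = r cosθ + √(L² − r² sin²θ); with ω constant, a = ω²·d²x/dθ².
d²x/dθ² = −r cosθ − r²(cos2θ)/√u − r⁴ sin²2θ/(4u^{3/2}),  u = L² − r² sin²θ = 0.119301 m².
Substituting r = 0.0904 m, L = 0.3564 m, θ = 103.6°: d²x/dθ² = +0.042216 m.
a = ω²·d²x/dθ² = (29.78)²·(+0.042216) = +37.445 m/s²;  |a| = 37.445 m/s².

37.4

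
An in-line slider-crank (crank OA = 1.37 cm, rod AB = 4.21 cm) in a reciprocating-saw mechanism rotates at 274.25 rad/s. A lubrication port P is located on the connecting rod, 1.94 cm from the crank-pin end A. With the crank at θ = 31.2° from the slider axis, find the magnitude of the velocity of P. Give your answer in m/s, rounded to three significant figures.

ω = 274.2 rad/s.  Crank-pin speed |V_A| = rω = 3.7572 m/s, perpendicular to OA.
Rod angle: sinφ = −(r/L) sinθ ⇒ φ = -9.705°; ω_rod = −rω cosθ/√(L²−r²sin²θ) = -77.446 rad/s.
V_P = V_A + ω_rod × AP, with AP = 0.0194 m along the rod.
Components: V_Px = −rω sinθ − a·ω_rod·sinφ = -2.1996 m/s;  V_Py = rω cosθ + a·ω_rod·cosφ = +1.7329 m/s.
|V_P| = √(V_Px² + V_Py²) = 2.8002 m/s.

2.80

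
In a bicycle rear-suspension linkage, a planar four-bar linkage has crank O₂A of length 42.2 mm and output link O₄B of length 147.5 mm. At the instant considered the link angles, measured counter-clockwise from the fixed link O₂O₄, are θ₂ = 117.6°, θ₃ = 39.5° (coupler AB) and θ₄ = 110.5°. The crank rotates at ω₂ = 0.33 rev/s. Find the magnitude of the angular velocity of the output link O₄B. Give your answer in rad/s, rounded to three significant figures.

0.614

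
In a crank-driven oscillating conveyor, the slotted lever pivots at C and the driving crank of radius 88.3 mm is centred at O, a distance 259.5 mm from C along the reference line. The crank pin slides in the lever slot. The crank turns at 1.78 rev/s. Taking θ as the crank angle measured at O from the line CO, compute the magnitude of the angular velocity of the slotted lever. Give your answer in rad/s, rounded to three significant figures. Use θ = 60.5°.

ω = 11.18 rad/s (from 1.78 rev/s).
Crank pin A relative to C: A = (d + r cosθ, r sinθ); lever angle φ = atan2(r sinθ, d + r cosθ).
Differentiating tanφ: φ̇ = rω(d cosθ + r)/(d² + r² + 2dr cosθ).
d² + r² + 2dr cosθ = |CA|² = 0.0977038 m²;  d cosθ + r = +0.21608 m.
|ω_lever| = |0.0883·11.18·+0.21608| / 0.0977038 = 2.1841 rad/s.

2.18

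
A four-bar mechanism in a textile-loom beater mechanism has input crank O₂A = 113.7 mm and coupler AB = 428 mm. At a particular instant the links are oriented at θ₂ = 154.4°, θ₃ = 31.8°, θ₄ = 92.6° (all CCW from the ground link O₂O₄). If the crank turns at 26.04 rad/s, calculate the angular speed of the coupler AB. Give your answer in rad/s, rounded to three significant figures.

ω₂ = 26.04 rad/s
Differentiating the loop-closure r₂e^{iθ₂}+r₃e^{iθ₃}=r₁+r₄e^{iθ₄} gives r₂ω₂e^{iθ₂}+r₃ω₃e^{iθ₃}=r₄ω₄e^{iθ₄}.
Eliminating the other unknown: ω₃ = r₂ω₂ sin(θ₄−θ₂) / [r₃ sin(θ₃−θ₄)].
Numerator sine = -0.88130; denominator sine = -0.87292.
Result = 0.1137·26.04·(-0.88130) / (0.428·(-0.87292)) = +6.9841 rad/s; magnitude 6.9841 rad/s.

6.98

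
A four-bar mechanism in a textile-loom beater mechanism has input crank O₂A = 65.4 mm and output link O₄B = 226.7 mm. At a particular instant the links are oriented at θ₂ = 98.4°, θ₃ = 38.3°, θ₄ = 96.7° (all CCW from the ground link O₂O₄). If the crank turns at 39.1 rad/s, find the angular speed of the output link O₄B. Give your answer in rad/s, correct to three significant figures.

ω₂ = 39.1 rad/s
Differentiating the loop-closure r₂e^{iθ₂}+r₃e^{iθ₃}=r₁+r₄e^{iθ₄} gives r₂ω₂e^{iθ₂}+r₃ω₃e^{iθ₃}=r₄ω₄e^{iθ₄}.
Eliminating the other unknown: ω₄ = r₂ω₂ sin(θ₂−θ₃) / [r₄ sin(θ₄−θ₃)].
Numerator sine = +0.86690; denominator sine = +0.85173.
Result = 0.0654·39.1·(+0.86690) / (0.2267·(+0.85173)) = +11.481 rad/s; magnitude 11.481 rad/s.

11.5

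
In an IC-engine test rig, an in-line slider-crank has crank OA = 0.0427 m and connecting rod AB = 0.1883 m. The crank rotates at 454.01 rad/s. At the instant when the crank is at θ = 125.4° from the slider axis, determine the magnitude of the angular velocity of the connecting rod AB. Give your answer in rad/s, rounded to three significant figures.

60.7

ω = 454 rad/s
The rod makes angle φ with the slider axis where L sinφ = r sinθ; differentiating, L cosφ·φ̇ = r ω cosθ.
L cosφ = √(L² − r² sin²θ) = 0.18506 m.
|ω_rod| = r ω |cosθ| / √(L² − r² sin²θ) = 0.0427·454·0.57928/0.18506 = 60.685 rad/s.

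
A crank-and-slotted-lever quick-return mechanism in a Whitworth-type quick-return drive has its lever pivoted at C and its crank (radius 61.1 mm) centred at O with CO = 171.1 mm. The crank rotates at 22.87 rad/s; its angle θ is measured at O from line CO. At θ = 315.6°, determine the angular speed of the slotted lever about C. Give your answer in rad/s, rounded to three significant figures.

ω = 22.87 rad/s
Crank pin A relative to C: A = (d + r cosθ, r sinθ); lever angle φ = atan2(r sinθ, d + r cosθ).
Differentiating tanφ: φ̇ = rω(d cosθ + r)/(d² + r² + 2dr cosθ).
d² + r² + 2dr cosθ = |CA|² = 0.0479469 m²;  d cosθ + r = +0.18335 m.
|ω_lever| = |0.0611·22.87·+0.18335| / 0.0479469 = 5.3434 rad/s.

5.34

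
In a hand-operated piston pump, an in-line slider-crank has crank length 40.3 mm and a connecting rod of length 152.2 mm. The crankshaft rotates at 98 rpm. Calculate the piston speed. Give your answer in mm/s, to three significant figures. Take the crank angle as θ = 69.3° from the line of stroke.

424

ω = 2π·98/60 = 10.26 rad/s
For an in-line slider-crank, x = r cosθ + √(L² − r² sin²θ), so v = −rω sinθ·[1 + r cosθ/√(L² − r² sin²θ)].
With r = 0.0403 m, L = 0.1522 m, θ = 69.3°: √(L² − r² sin²θ) = 0.14746 m.
v = −0.0403·10.26·0.93544·[1 + 0.0403·0.35347/0.14746] = -0.42426 m/s.
|v| = 0.42426 m/s = 424.26 mm/s.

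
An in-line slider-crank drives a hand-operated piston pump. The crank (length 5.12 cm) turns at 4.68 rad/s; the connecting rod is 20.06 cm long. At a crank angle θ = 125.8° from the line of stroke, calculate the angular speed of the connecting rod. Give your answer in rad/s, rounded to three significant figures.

0.714

ω = 4.68 rad/s
The rod makes angle φ with the slider axis where L sinφ = r sinθ; differentiating, L cosφ·φ̇ = r ω cosθ.
L cosφ = √(L² − r² sin²θ) = 0.19625 m.
|ω_rod| = r ω |cosθ| / √(L² − r² sin²θ) = 0.0512·4.68·0.58496/0.19625 = 0.7142 rad/s.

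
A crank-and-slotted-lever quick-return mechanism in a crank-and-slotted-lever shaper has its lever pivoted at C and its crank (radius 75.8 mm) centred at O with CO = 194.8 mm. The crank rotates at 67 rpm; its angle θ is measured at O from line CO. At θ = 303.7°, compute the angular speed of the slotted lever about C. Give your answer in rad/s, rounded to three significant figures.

ω = 7.016 rad/s (from 67 rpm).
Crank pin A relative to C: A = (d + r cosθ, r sinθ); lever angle φ = atan2(r sinθ, d + r cosθ).
Differentiating tanφ: φ̇ = rω(d cosθ + r)/(d² + r² + 2dr cosθ).
d² + r² + 2dr cosθ = |CA|² = 0.0600782 m²;  d cosθ + r = +0.18388 m.
|ω_lever| = |0.0758·7.016·+0.18388| / 0.0600782 = 1.6278 rad/s.

1.63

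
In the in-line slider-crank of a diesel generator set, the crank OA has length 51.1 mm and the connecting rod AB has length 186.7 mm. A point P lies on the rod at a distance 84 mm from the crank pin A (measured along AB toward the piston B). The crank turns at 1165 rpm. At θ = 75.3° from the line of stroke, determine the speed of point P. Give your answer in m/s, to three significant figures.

ω = 122 rad/s.  Crank-pin speed |V_A| = rω = 6.2341 m/s, perpendicular to OA.
Rod angle: sinφ = −(r/L) sinθ ⇒ φ = -15.352°; ω_rod = −rω cosθ/√(L²−r²sin²θ) = -8.7868 rad/s.
V_P = V_A + ω_rod × AP, with AP = 0.084 m along the rod.
Components: V_Px = −rω sinθ − a·ω_rod·sinφ = -6.2255 m/s;  V_Py = rω cosθ + a·ω_rod·cosφ = +0.8702 m/s.
|V_P| = √(V_Px² + V_Py²) = 6.286 m/s.

6.29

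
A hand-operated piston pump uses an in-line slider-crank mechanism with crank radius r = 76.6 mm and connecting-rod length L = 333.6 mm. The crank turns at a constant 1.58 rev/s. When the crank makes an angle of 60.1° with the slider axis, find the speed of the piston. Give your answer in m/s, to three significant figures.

ω = 2π·1.58 = 9.927 rad/s
For an in-line slider-crank, x = r cosθ + √(L² − r² sin²θ), so v = −rω sinθ·[1 + r cosθ/√(L² − r² sin²θ)].
With r = 0.0766 m, L = 0.3336 m, θ = 60.1°: √(L² − r² sin²θ) = 0.32692 m.
v = −0.0766·9.927·0.86690·[1 + 0.0766·0.49849/0.32692] = -0.73622 m/s.
|v| = 0.73622 m/s.

0.736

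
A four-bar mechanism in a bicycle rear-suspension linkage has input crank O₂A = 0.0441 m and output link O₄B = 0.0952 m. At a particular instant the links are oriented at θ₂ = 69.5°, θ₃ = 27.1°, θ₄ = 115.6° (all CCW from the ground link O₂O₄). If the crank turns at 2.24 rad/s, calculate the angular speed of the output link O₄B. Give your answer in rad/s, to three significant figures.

ω₂ = 2.24 rad/s
Differentiating the loop-closure r₂e^{iθ₂}+r₃e^{iθ₃}=r₁+r₄e^{iθ₄} gives r₂ω₂e^{iθ₂}+r₃ω₃e^{iθ₃}=r₄ω₄e^{iθ₄}.
Eliminating the other unknown: ω₄ = r₂ω₂ sin(θ₂−θ₃) / [r₄ sin(θ₄−θ₃)].
Numerator sine = +0.67430; denominator sine = +0.99966.
Result = 0.0441·2.24·(+0.67430) / (0.0952·(+0.99966)) = +0.69993 rad/s; magnitude 0.69993 rad/s.

0.700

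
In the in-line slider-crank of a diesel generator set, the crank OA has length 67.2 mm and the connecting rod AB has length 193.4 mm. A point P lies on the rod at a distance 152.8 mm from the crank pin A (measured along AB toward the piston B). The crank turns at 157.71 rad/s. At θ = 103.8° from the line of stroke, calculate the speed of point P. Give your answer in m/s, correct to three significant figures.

ω = 157.7 rad/s.  Crank-pin speed |V_A| = rω = 10.598 m/s, perpendicular to OA.
Rod angle: sinφ = −(r/L) sinθ ⇒ φ = -19.721°; ω_rod = −rω cosθ/√(L²−r²sin²θ) = +13.886 rad/s.
V_P = V_A + ω_rod × AP, with AP = 0.1528 m along the rod.
Components: V_Px = −rω sinθ − a·ω_rod·sinφ = -9.5762 m/s;  V_Py = rω cosθ + a·ω_rod·cosφ = -0.5307 m/s.
|V_P| = √(V_Px² + V_Py²) = 9.5909 m/s.

9.59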